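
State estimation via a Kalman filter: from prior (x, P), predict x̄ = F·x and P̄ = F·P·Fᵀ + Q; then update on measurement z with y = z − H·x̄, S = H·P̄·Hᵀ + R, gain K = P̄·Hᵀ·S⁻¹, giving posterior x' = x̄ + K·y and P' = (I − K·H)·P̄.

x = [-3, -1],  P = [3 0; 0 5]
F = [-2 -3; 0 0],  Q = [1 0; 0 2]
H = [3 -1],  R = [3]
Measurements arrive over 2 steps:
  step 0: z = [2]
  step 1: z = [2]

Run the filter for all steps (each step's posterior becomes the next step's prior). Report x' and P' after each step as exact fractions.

step 0: x̄ = F·x = [9, 0]
step 0: P̄ = F·P·Fᵀ + Q = [58 0; 0 2]
step 0: y = z − H·x̄ = [-25]
step 0: S = H·P̄·Hᵀ + R = [527]
step 0: K = P̄·Hᵀ·S⁻¹ = [174/527; -2/527]
step 0: x' = x̄ + K·y = [393/527, 50/527]
step 0: P' = (I − K·H)·P̄ = [290/527 348/527; 348/527 1050/527]
step 1: x̄ = F·x = [-936/527, 0]
step 1: P̄ = F·P·Fᵀ + Q = [15313/527 0; 0 2]
step 1: y = z − H·x̄ = [3862/527]
step 1: S = H·P̄·Hᵀ + R = [140452/527]
step 1: K = P̄·Hᵀ·S⁻¹ = [45939/140452; -527/70226]
step 1: x' = x̄ + K·y = [43599/70226, -1931/35113]
step 1: P' = (I − K·H)·P̄ = [76565/140452 45939/70226; 45939/70226 69699/35113]

step 0: x' = [393/527, 50/527], P' = [290/527 348/527; 348/527 1050/527]
step 1: x' = [43599/70226, -1931/35113], P' = [76565/140452 45939/70226; 45939/70226 69699/35113]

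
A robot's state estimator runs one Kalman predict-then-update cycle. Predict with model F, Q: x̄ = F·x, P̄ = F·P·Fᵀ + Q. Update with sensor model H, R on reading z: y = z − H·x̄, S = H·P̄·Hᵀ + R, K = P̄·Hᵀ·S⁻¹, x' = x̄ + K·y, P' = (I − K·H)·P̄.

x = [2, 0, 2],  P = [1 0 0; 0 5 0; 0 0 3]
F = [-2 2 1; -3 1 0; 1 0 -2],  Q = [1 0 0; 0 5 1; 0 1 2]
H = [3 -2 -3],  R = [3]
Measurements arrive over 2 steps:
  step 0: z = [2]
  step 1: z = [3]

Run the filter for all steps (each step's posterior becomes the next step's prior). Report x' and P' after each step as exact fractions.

step 0: x̄ = F·x = [-2, -6, -2]
step 0: P̄ = F·P·Fᵀ + Q = [28 16 -8; 16 19 -2; -8 -2 15]
step 0: y = z − H·x̄ = [-10]
step 0: S = H·P̄·Hᵀ + R = [394]
step 0: K = P̄·Hᵀ·S⁻¹ = [38/197; 8/197; -65/394]
step 0: x' = x̄ + K·y = [-774/197, -1262/197, -69/197]
step 0: P' = (I − K·H)·P̄ = [2628/197 2544/197 894/197; 2544/197 3615/197 126/197; 894/197 126/197 1685/394]
step 1: x̄ = F·x = [-1045/197, 1060/197, -636/197]
step 1: P̄ = F·P·Fᵀ + Q = [5175/394 90/197 2113/197; 90/197 12988/197 -31/197; 2113/197 -31/197 2816/197]
step 1: y = z − H·x̄ = [3938/197]
step 1: S = H·P̄·Hᵀ + R = [123377/394]
step 1: K = P̄·Hᵀ·S⁻¹ = [2487/123377; -51226/123377; -4094/123377]
step 1: x' = x̄ + K·y = [-604747/123377, -360144/123377, -480152/123377]
step 1: P' = (I − K·H)·P̄ = [1604799/123377 379713/123377 1349170/123377; 379713/123377 1473954/123377 -551697/123377; 1349170/123377 -551697/123377 1721062/123377]

step 0: x' = [-774/197, -1262/197, -69/197], P' = [2628/197 2544/197 894/197; 2544/197 3615/197 126/197; 894/197 126/197 1685/394]
step 1: x' = [-604747/123377, -360144/123377, -480152/123377], P' = [1604799/123377 379713/123377 1349170/123377; 379713/123377 1473954/123377 -551697/123377; 1349170/123377 -551697/123377 1721062/123377]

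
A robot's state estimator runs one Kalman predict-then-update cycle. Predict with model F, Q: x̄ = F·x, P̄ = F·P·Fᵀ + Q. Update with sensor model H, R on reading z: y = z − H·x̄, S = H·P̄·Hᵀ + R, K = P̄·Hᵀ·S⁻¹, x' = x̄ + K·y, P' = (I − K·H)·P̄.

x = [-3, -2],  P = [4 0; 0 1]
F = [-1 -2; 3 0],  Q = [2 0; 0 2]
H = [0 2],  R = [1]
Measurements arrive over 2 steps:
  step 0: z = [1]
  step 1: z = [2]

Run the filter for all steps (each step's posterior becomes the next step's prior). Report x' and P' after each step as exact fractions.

step 0: x̄ = F·x = [7, -9]
step 0: P̄ = F·P·Fᵀ + Q = [10 -12; -12 38]
step 0: y = z − H·x̄ = [19]
step 0: S = H·P̄·Hᵀ + R = [153]
step 0: K = P̄·Hᵀ·S⁻¹ = [-8/51; 76/153]
step 0: x' = x̄ + K·y = [205/51, 67/153]
step 0: P' = (I − K·H)·P̄ = [106/17 -4/51; -4/51 38/153]
step 1: x̄ = F·x = [-749/153, 205/17]
step 1: P̄ = F·P·Fᵀ + Q = [1364/153 -310/17; -310/17 988/17]
step 1: y = z − H·x̄ = [-376/17]
step 1: S = H·P̄·Hᵀ + R = [3969/17]
step 1: K = P̄·Hᵀ·S⁻¹ = [-620/3969; 1976/3969]
step 1: x' = x̄ + K·y = [-5717/3969, 4157/3969]
step 1: P' = (I − K·H)·P̄ = [12772/3969 -310/3969; -310/3969 988/3969]

step 0: x' = [205/51, 67/153], P' = [106/17 -4/51; -4/51 38/153]
step 1: x' = [-5717/3969, 4157/3969], P' = [12772/3969 -310/3969; -310/3969 988/3969]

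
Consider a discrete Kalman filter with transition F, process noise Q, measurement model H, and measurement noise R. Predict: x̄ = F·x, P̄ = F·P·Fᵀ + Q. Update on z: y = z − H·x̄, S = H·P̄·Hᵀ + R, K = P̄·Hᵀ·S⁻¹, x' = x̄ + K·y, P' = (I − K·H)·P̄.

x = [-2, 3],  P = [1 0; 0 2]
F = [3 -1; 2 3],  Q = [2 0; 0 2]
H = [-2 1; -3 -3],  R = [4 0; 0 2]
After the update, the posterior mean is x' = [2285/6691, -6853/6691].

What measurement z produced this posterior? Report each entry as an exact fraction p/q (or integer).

x̄ = F·x = [-9, 5]
P̄ = F·P·Fᵀ + Q = [13 0; 0 24]
S = H·P̄·Hᵀ + R = [80 6; 6 335]
K = P̄·Hᵀ·S⁻¹ = [-2119/6691 -741/6691; 2118/6691 -1476/6691]
x' − x̄ = [62504/6691, -40308/6691] = K·y
y = (KᵀK)⁻¹·Kᵀ·(x' − x̄) = [-26, -10]
z = y + H·x̄ = [-26, -10] + [23, 12] = [-3, 2]

z = [-3, 2]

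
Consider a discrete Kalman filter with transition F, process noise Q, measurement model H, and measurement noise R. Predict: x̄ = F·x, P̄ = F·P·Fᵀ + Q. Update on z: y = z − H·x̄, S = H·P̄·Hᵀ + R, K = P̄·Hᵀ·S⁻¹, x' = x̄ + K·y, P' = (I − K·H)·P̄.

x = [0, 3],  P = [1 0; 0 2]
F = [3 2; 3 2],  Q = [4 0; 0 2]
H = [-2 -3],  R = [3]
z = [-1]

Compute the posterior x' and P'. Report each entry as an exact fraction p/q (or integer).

x' = [25/154, 19/66]
P' = [351/154 -29/22; -29/22 71/66]

x̄ = F·x = [6, 6]
P̄ = F·P·Fᵀ + Q = [21 17; 17 19]
y = z − H·x̄ = [29]
S = H·P̄·Hᵀ + R = [462]
K = P̄·Hᵀ·S⁻¹ = [-31/154; -13/66]
x' = x̄ + K·y = [25/154, 19/66]
P' = (I − K·H)·P̄ = [351/154 -29/22; -29/22 71/66]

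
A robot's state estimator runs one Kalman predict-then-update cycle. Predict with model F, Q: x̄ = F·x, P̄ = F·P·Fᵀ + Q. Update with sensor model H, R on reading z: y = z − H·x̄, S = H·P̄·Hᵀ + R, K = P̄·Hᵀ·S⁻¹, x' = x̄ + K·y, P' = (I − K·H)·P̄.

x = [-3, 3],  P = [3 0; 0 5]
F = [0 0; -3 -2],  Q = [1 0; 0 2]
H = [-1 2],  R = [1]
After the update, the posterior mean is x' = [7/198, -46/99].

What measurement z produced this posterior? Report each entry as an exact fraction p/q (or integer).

x̄ = F·x = [0, 3]
P̄ = F·P·Fᵀ + Q = [1 0; 0 49]
S = H·P̄·Hᵀ + R = [198]
K = P̄·Hᵀ·S⁻¹ = [-1/198; 49/99]
x' − x̄ = [7/198, -343/99] = K·y
y = (KᵀK)⁻¹·Kᵀ·(x' − x̄) = [-7]
z = y + H·x̄ = [-7] + [6] = [-1]

z = [-1]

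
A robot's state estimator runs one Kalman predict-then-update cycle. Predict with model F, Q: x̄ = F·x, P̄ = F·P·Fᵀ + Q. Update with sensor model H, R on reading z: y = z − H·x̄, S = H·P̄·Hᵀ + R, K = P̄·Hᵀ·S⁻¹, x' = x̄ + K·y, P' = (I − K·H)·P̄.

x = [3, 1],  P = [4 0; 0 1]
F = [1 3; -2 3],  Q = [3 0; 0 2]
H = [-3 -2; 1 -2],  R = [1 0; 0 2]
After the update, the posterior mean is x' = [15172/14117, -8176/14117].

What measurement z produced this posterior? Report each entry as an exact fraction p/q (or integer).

z = [-2, 2]

x̄ = F·x = [6, -3]
P̄ = F·P·Fᵀ + Q = [16 1; 1 27]
S = H·P̄·Hᵀ + R = [265 64; 64 122]
K = P̄·Hᵀ·S⁻¹ = [-3498/14117 3455/14117; -1781/14117 -10397/28234]
x' − x̄ = [-69530/14117, 34175/14117] = K·y
y = (KᵀK)⁻¹·Kᵀ·(x' − x̄) = [10, -10]
z = y + H·x̄ = [10, -10] + [-12, 12] = [-2, 2]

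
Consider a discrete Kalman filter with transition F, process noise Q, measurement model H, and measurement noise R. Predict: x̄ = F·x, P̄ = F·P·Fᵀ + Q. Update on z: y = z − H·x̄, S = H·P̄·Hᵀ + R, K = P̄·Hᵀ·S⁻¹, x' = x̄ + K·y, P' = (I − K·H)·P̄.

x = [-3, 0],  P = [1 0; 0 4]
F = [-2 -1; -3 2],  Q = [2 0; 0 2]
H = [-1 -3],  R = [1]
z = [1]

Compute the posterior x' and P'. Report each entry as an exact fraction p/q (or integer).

x' = [658/121, -254/121]
P' = [1202/121 -400/121; -400/121 293/242]

x̄ = F·x = [6, 9]
P̄ = F·P·Fᵀ + Q = [10 -2; -2 27]
y = z − H·x̄ = [34]
S = H·P̄·Hᵀ + R = [242]
K = P̄·Hᵀ·S⁻¹ = [-2/121; -79/242]
x' = x̄ + K·y = [658/121, -254/121]
P' = (I − K·H)·P̄ = [1202/121 -400/121; -400/121 293/242]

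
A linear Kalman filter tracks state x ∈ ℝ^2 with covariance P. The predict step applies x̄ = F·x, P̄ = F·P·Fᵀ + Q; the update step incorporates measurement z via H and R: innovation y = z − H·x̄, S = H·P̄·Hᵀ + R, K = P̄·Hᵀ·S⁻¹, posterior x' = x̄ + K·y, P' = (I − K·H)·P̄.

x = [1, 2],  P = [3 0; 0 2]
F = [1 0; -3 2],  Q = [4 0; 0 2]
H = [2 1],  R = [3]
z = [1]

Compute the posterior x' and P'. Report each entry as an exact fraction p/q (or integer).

x' = [11/16, -3/16]
P' = [199/32 -383/32; -383/32 823/32]

x̄ = F·x = [1, 1]
P̄ = F·P·Fᵀ + Q = [7 -9; -9 37]
y = z − H·x̄ = [-2]
S = H·P̄·Hᵀ + R = [32]
K = P̄·Hᵀ·S⁻¹ = [5/32; 19/32]
x' = x̄ + K·y = [11/16, -3/16]
P' = (I − K·H)·P̄ = [199/32 -383/32; -383/32 823/32]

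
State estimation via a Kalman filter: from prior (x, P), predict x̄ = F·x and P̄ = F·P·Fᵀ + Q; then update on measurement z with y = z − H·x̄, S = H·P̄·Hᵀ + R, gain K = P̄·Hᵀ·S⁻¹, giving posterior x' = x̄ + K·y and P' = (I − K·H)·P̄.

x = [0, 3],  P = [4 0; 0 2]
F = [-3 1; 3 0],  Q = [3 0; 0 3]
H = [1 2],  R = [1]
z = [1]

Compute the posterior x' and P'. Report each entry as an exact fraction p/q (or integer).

x̄ = F·x = [3, 0]
P̄ = F·P·Fᵀ + Q = [41 -36; -36 39]
y = z − H·x̄ = [-2]
S = H·P̄·Hᵀ + R = [54]
K = P̄·Hᵀ·S⁻¹ = [-31/54; 7/9]
x' = x̄ + K·y = [112/27, -14/9]
P' = (I − K·H)·P̄ = [1253/54 -107/9; -107/9 19/3]

x' = [112/27, -14/9]
P' = [1253/54 -107/9; -107/9 19/3]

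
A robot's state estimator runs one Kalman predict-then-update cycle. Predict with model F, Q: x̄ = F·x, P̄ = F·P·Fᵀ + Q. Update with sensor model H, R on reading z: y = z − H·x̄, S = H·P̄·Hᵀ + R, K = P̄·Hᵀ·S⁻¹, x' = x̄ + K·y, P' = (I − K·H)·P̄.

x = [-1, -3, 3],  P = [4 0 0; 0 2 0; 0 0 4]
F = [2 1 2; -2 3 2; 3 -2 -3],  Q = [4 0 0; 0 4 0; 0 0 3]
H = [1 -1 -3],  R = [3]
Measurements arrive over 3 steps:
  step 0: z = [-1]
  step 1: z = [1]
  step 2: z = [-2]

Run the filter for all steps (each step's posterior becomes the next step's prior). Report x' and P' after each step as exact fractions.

step 0: x̄ = F·x = [1, -1, -6]
step 0: P̄ = F·P·Fᵀ + Q = [38 6 -4; 6 54 -60; -4 -60 83]
step 0: y = z − H·x̄ = [-21]
step 0: S = H·P̄·Hᵀ + R = [494]
step 0: K = P̄·Hᵀ·S⁻¹ = [22/247; 66/247; -193/494]
step 0: x' = x̄ + K·y = [-215/247, -1633/247, 1089/494]
step 0: P' = (I − K·H)·P̄ = [8418/247 -1422/247 3258/247; -1422/247 4626/247 -2082/247; 3258/247 -2082/247 3753/494]
step 1: x̄ = F·x = [-974/247, -260/19, 1975/494]
step 1: P̄ = F·P·Fᵀ + Q = [58840/247 -2664/19 45993/247; -2664/19 3832/19 -3219/19; 45993/247 -3219/19 90663/494]
step 1: y = z − H·x̄ = [1607/494]
step 1: S = H·P̄·Hᵀ + R = [119209/494]
step 1: K = P̄·Hᵀ·S⁻¹ = [-89014/119209; 82186/119209; -96309/119209]
step 1: x' = x̄ + K·y = [-759645/119209, -1363927/119209, 163298/119209]
step 1: P' = (I − K·H)·P̄ = [12358346/119209 -1905238/119209 4843542/119209; -1905238/119209 10369418/119209 -4173738/119209; 4843542/119209 -4173738/119209 3102069/119209]
step 2: x̄ = F·x = [-2556621/119209, -2245895/119209, -40975/119209]
step 2: P̄ = F·P·Fᵀ + Q = [87120346/119209 -46927710/119209 65920230/119209; -46927710/119209 89672922/119209 -67365994/119209; 65920230/119209 -67365994/119209 66573278/119209]
step 2: y = z − H·x̄ = [-50617/119209]
step 2: S = H·P̄·Hᵀ + R = [70448473/119209]
step 2: K = P̄·Hᵀ·S⁻¹ = [-63712634/70448473; 65497350/70448473; -66433610/70448473]
step 2: x' = x̄ + K·y = [-1483823395/70448473, -1355058365/70448473, 3993355/70448473]
step 2: P' = (I − K·H)·P̄ = [17433210678/70448473 7273135230/70448473 3450404450/70448473; 7273135230/70448473 17007252534/70448473 -3310203118/70448473; 3450404450/70448473 -3310203118/70448473 2319969466/70448473]

step 0: x' = [-215/247, -1633/247, 1089/494], P' = [8418/247 -1422/247 3258/247; -1422/247 4626/247 -2082/247; 3258/247 -2082/247 3753/494]
step 1: x' = [-759645/119209, -1363927/119209, 163298/119209], P' = [12358346/119209 -1905238/119209 4843542/119209; -1905238/119209 10369418/119209 -4173738/119209; 4843542/119209 -4173738/119209 3102069/119209]
step 2: x' = [-1483823395/70448473, -1355058365/70448473, 3993355/70448473], P' = [17433210678/70448473 7273135230/70448473 3450404450/70448473; 7273135230/70448473 17007252534/70448473 -3310203118/70448473; 3450404450/70448473 -3310203118/70448473 2319969466/70448473]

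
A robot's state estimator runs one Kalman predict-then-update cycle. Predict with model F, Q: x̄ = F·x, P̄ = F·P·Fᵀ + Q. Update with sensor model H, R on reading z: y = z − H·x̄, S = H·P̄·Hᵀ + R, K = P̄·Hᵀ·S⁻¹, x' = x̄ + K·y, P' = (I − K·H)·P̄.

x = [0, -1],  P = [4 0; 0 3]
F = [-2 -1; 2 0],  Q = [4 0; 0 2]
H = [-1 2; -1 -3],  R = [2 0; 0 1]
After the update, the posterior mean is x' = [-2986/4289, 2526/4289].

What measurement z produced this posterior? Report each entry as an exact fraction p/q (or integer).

z = [2, -1]

x̄ = F·x = [1, 0]
P̄ = F·P·Fᵀ + Q = [23 -16; -16 18]
S = H·P̄·Hᵀ + R = [161 -101; -101 90]
K = P̄·Hᵀ·S⁻¹ = [-2425/4289 -1530/4289; 842/4289 -866/4289]
x' − x̄ = [-7275/4289, 2526/4289] = K·y
y = (KᵀK)⁻¹·Kᵀ·(x' − x̄) = [3, 0]
z = y + H·x̄ = [3, 0] + [-1, -1] = [2, -1]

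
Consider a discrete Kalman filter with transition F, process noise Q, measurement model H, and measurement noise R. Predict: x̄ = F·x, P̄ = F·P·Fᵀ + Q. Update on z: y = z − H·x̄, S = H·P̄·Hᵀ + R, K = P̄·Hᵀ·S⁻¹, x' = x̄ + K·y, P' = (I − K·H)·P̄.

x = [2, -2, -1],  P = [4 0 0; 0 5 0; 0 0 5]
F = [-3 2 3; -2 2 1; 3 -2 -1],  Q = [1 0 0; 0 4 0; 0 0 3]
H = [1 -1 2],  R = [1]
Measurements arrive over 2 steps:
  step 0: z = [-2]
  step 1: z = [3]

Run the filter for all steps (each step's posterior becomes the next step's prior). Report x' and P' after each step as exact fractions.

step 0: x̄ = F·x = [-13, -9, 11]
step 0: P̄ = F·P·Fᵀ + Q = [102 59 -71; 59 45 -49; -71 -49 64]
step 0: y = z − H·x̄ = [-20]
step 0: S = H·P̄·Hᵀ + R = [198]
step 0: K = P̄·Hᵀ·S⁻¹ = [-1/2; -14/33; 53/99]
step 0: x' = x̄ + K·y = [-3, -17/33, 29/99]
step 0: P' = (I − K·H)·P̄ = [105/2 17 -18; 17 103/11 -133/33; -18 -133/33 718/99]
step 1: x̄ = F·x = [292/33, 521/99, -818/99]
step 1: P̄ = F·P·Fᵀ + Q = [14253/22 11021/33 -33757/66; 11021/33 17680/99 -26095/99; -33757/66 -26095/99 80801/198]
step 1: y = z − H·x̄ = [526/33]
step 1: S = H·P̄·Hᵀ + R = [17607/22]
step 1: K = P̄·Hᵀ·S⁻¹ = [-15599/17607; -24538/52821; 37507/52821]
step 1: x' = x̄ + K·y = [-278530/52821, -339431/158463, 484196/158463]
step 1: P' = (I − K·H)·P̄ = [346535/17607 242056/52821 -422173/52821; 242056/52821 930458/158463 65338/158463; -422173/52821 65338/158463 722189/158463]

step 0: x' = [-3, -17/33, 29/99], P' = [105/2 17 -18; 17 103/11 -133/33; -18 -133/33 718/99]
step 1: x' = [-278530/52821, -339431/158463, 484196/158463], P' = [346535/17607 242056/52821 -422173/52821; 242056/52821 930458/158463 65338/158463; -422173/52821 65338/158463 722189/158463]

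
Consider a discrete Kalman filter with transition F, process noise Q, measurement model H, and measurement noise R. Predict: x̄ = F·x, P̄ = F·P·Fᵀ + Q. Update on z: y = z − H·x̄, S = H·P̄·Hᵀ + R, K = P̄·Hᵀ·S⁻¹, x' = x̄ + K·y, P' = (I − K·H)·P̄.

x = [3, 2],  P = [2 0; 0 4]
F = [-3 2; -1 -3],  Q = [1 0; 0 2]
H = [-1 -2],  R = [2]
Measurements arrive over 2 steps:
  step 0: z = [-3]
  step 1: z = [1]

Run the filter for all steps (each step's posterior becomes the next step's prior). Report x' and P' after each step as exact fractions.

step 0: x̄ = F·x = [-5, -9]
step 0: P̄ = F·P·Fᵀ + Q = [35 -18; -18 40]
step 0: y = z − H·x̄ = [-26]
step 0: S = H·P̄·Hᵀ + R = [125]
step 0: K = P̄·Hᵀ·S⁻¹ = [1/125; -62/125]
step 0: x' = x̄ + K·y = [-651/125, 487/125]
step 0: P' = (I − K·H)·P̄ = [4374/125 -2188/125; -2188/125 1156/125]
step 1: x̄ = F·x = [2927/125, -162/25]
step 1: P̄ = F·P·Fᵀ + Q = [70371/125 -1826/25; -1826/25 76/5]
step 1: y = z − H·x̄ = [1432/125]
step 1: S = H·P̄·Hᵀ + R = [41701/125]
step 1: K = P̄·Hᵀ·S⁻¹ = [-52111/41701; 5330/41701]
step 1: x' = x̄ + K·y = [379487/41701, -209162/41701]
step 1: P' = (I − K·H)·P̄ = [1751878/41701 -823828/41701; -823828/41701 406584/41701]

step 0: x' = [-651/125, 487/125], P' = [4374/125 -2188/125; -2188/125 1156/125]
step 1: x' = [379487/41701, -209162/41701], P' = [1751878/41701 -823828/41701; -823828/41701 406584/41701]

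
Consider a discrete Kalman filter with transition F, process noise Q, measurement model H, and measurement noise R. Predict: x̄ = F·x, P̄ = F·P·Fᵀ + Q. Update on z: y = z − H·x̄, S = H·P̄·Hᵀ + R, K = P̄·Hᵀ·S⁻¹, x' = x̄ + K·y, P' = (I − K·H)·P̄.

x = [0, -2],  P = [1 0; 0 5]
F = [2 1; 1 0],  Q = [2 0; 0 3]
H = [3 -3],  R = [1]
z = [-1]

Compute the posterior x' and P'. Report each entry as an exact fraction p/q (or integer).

x̄ = F·x = [-2, 0]
P̄ = F·P·Fᵀ + Q = [11 2; 2 4]
y = z − H·x̄ = [5]
S = H·P̄·Hᵀ + R = [100]
K = P̄·Hᵀ·S⁻¹ = [27/100; -3/50]
x' = x̄ + K·y = [-13/20, -3/10]
P' = (I − K·H)·P̄ = [371/100 181/50; 181/50 91/25]

x' = [-13/20, -3/10]
P' = [371/100 181/50; 181/50 91/25]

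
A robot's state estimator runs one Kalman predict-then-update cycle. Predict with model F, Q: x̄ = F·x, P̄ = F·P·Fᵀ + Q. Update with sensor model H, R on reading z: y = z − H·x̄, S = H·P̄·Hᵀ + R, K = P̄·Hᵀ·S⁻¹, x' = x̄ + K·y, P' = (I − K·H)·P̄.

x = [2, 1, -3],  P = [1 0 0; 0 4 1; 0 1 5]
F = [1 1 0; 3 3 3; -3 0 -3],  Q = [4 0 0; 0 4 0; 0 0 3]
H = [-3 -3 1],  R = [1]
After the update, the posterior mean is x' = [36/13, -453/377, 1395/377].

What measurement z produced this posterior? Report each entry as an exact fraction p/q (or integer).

z = [-1]

x̄ = F·x = [3, 0, 3]
P̄ = F·P·Fᵀ + Q = [9 18 -6; 18 112 -63; -6 -63 57]
S = H·P̄·Hᵀ + R = [1885]
K = P̄·Hᵀ·S⁻¹ = [-3/65; -453/1885; 264/1885]
x' − x̄ = [-3/13, -453/377, 264/377] = K·y
y = (KᵀK)⁻¹·Kᵀ·(x' − x̄) = [5]
z = y + H·x̄ = [5] + [-6] = [-1]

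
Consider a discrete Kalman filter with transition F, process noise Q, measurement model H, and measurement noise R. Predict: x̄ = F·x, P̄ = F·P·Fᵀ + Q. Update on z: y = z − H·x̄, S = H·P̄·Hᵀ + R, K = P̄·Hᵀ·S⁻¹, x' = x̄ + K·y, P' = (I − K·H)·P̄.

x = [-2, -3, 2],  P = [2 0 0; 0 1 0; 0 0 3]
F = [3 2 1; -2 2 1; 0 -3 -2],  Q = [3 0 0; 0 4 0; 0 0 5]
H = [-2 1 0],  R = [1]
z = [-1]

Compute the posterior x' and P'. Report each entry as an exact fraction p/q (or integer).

x' = [-239/152, -609/152, 127/38]
P' = [535/152 1009/152 -273/38; 1009/152 2047/152 -543/38; -273/38 -543/38 476/19]

x̄ = F·x = [-10, 0, 5]
P̄ = F·P·Fᵀ + Q = [28 -5 -12; -5 19 -12; -12 -12 26]
y = z − H·x̄ = [-21]
S = H·P̄·Hᵀ + R = [152]
K = P̄·Hᵀ·S⁻¹ = [-61/152; 29/152; 3/38]
x' = x̄ + K·y = [-239/152, -609/152, 127/38]
P' = (I − K·H)·P̄ = [535/152 1009/152 -273/38; 1009/152 2047/152 -543/38; -273/38 -543/38 476/19]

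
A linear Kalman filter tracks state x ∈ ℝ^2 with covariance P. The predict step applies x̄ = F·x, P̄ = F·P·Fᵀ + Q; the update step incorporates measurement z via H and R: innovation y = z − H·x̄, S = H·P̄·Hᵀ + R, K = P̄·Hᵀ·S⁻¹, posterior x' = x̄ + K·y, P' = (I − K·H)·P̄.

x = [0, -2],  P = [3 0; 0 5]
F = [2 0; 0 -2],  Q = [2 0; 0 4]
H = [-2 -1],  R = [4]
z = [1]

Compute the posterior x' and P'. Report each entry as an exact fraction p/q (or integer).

x̄ = F·x = [0, 4]
P̄ = F·P·Fᵀ + Q = [14 0; 0 24]
y = z − H·x̄ = [5]
S = H·P̄·Hᵀ + R = [84]
K = P̄·Hᵀ·S⁻¹ = [-1/3; -2/7]
x' = x̄ + K·y = [-5/3, 18/7]
P' = (I − K·H)·P̄ = [14/3 -8; -8 120/7]

x' = [-5/3, 18/7]
P' = [14/3 -8; -8 120/7]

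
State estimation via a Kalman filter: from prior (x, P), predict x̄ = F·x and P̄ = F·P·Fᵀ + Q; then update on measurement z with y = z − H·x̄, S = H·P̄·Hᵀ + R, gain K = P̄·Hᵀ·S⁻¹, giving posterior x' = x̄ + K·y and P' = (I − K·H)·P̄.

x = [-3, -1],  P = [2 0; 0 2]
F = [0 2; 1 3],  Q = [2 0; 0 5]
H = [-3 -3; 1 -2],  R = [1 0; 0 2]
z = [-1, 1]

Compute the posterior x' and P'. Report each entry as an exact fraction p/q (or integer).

x' = [743/1214, -693/2428]
P' = [147/607 -209/1214; -209/1214 129/607]

x̄ = F·x = [-2, -6]
P̄ = F·P·Fᵀ + Q = [10 12; 12 25]
y = z − H·x̄ = [-25, -9]
S = H·P̄·Hᵀ + R = [532 156; 156 64]
K = P̄·Hᵀ·S⁻¹ = [-255/1214 178/607; -147/1214 -725/2428]
x' = x̄ + K·y = [743/1214, -693/2428]
P' = (I − K·H)·P̄ = [147/607 -209/1214; -209/1214 129/607]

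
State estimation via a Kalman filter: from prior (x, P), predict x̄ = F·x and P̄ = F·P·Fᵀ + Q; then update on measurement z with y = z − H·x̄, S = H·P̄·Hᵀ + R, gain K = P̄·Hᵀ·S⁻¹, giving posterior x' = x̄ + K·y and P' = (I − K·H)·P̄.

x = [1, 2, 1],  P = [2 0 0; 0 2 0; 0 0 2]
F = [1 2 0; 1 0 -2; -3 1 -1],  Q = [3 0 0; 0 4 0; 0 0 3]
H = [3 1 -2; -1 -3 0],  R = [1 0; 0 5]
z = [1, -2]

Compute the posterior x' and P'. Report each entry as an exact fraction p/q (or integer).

x' = [558/251, -47/251, 2030/753]
P' = [55435/9789 -18490/9789 73108/9789; -18490/9789 11350/9789 -21826/9789; 73108/9789 -21826/9789 33367/3263]

x̄ = F·x = [5, -1, -2]
P̄ = F·P·Fᵀ + Q = [13 2 -2; 2 14 -2; -2 -2 25]
y = z − H·x̄ = [-17, 0]
S = H·P̄·Hᵀ + R = [276 -117; -117 156]
K = P̄·Hᵀ·S⁻¹ = [41/251 7/9789; -12/251 -3112/9789; -208/753 -1526/9789]
x' = x̄ + K·y = [558/251, -47/251, 2030/753]
P' = (I − K·H)·P̄ = [55435/9789 -18490/9789 73108/9789; -18490/9789 11350/9789 -21826/9789; 73108/9789 -21826/9789 33367/3263]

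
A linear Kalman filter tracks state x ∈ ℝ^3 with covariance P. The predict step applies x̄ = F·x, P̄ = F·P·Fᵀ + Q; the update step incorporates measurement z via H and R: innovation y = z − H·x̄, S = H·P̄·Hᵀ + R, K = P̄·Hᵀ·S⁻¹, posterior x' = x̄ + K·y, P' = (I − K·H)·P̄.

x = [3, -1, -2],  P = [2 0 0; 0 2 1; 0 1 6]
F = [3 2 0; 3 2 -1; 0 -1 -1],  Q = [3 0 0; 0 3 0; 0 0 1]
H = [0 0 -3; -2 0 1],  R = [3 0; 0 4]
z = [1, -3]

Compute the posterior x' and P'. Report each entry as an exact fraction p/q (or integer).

x̄ = F·x = [7, 9, 3]
P̄ = F·P·Fᵀ + Q = [29 24 -6; 24 31 1; -6 1 11]
y = z − H·x̄ = [10, 8]
S = H·P̄·Hᵀ + R = [102 -69; -69 155]
K = P̄·Hᵀ·S⁻¹ = [-542/3683 -1762/3683; -1236/3683 -1667/3683; -1176/3683 23/3683]
x' = x̄ + K·y = [6265/3683, 7451/3683, -527/3683]
P' = (I − K·H)·P̄ = [3795/3683 3952/3683 542/3683; 3952/3683 32116/3683 1236/3683; 542/3683 1236/3683 1176/3683]

x' = [6265/3683, 7451/3683, -527/3683]
P' = [3795/3683 3952/3683 542/3683; 3952/3683 32116/3683 1236/3683; 542/3683 1236/3683 1176/3683]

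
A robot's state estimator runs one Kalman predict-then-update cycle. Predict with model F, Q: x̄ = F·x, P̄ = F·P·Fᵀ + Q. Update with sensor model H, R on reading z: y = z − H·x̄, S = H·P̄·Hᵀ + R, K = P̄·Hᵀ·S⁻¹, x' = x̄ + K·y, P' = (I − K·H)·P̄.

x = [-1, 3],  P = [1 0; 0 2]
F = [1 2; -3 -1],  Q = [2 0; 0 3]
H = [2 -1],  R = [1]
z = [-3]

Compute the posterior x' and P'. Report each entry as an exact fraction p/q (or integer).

x̄ = F·x = [5, 0]
P̄ = F·P·Fᵀ + Q = [11 -7; -7 14]
y = z − H·x̄ = [-13]
S = H·P̄·Hᵀ + R = [87]
K = P̄·Hᵀ·S⁻¹ = [1/3; -28/87]
x' = x̄ + K·y = [2/3, 364/87]
P' = (I − K·H)·P̄ = [4/3 7/3; 7/3 434/87]

x' = [2/3, 364/87]
P' = [4/3 7/3; 7/3 434/87]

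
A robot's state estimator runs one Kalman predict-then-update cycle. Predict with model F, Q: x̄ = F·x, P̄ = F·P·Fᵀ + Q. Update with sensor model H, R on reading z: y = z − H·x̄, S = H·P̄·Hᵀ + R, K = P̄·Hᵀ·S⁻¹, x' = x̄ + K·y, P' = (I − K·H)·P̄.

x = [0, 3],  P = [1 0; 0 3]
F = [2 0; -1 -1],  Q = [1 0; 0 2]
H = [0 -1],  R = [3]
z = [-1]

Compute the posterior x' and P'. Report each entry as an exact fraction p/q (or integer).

x' = [-8/9, -1/3]
P' = [41/9 -2/3; -2/3 2]

x̄ = F·x = [0, -3]
P̄ = F·P·Fᵀ + Q = [5 -2; -2 6]
y = z − H·x̄ = [-4]
S = H·P̄·Hᵀ + R = [9]
K = P̄·Hᵀ·S⁻¹ = [2/9; -2/3]
x' = x̄ + K·y = [-8/9, -1/3]
P' = (I − K·H)·P̄ = [41/9 -2/3; -2/3 2]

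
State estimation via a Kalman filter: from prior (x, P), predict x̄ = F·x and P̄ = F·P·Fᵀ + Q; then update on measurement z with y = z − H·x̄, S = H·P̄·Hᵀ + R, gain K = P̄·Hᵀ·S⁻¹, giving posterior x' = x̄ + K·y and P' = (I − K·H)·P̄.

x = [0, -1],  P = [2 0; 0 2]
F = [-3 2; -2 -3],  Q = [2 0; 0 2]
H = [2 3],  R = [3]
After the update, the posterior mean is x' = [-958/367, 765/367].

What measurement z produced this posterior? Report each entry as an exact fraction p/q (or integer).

x̄ = F·x = [-2, 3]
P̄ = F·P·Fᵀ + Q = [28 0; 0 28]
S = H·P̄·Hᵀ + R = [367]
K = P̄·Hᵀ·S⁻¹ = [56/367; 84/367]
x' − x̄ = [-224/367, -336/367] = K·y
y = (KᵀK)⁻¹·Kᵀ·(x' − x̄) = [-4]
z = y + H·x̄ = [-4] + [5] = [1]

z = [1]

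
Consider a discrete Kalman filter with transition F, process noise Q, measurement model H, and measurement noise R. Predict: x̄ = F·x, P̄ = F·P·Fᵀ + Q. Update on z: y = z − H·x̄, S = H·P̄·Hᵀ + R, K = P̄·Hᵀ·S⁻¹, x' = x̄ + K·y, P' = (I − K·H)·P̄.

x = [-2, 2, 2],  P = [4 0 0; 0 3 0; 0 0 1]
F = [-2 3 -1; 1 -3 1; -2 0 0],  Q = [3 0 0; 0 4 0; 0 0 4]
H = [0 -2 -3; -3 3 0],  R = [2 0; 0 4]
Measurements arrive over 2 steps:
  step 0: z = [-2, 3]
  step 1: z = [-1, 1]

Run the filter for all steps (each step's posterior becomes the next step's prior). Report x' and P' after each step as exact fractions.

step 0: x̄ = F·x = [8, -6, 4]
step 0: P̄ = F·P·Fᵀ + Q = [47 -36 16; -36 36 -8; 16 -8 20]
step 0: y = z − H·x̄ = [-2, 45]
step 0: S = H·P̄·Hᵀ + R = [230 -216; -216 1399]
step 0: K = P̄·Hᵀ·S⁻¹ = [-10104/137557 -26043/137557; -1464/19651 2808/19651; -38554/137557 -13032/137557]
step 0: x' = x̄ + K·y = [-51271/137557, 11382/19651, 40896/137557]
step 0: P' = (I − K·H)·P̄ = [222968/137557 26892/19651 -118760/137557; 26892/19651 30636/19651 -19448/19651; -118760/137557 -19448/19651 116460/137557]
step 1: x̄ = F·x = [300668/137557, -249397/137557, 102542/137557]
step 1: P̄ = F·P·Fᵀ + Q = [1433919/137557 -1258804/137557 -475112/137557; -1258804/137557 2269556/137557 921048/137557; -475112/137557 921048/137557 1442100/137557]
step 1: y = z − H·x̄ = [-328725/137557, 1787752/137557]
step 1: S = H·P̄·Hᵀ + R = [33384814/137557 -33735600/137557; -33735600/137557 56539975/137557]
step 1: K = P̄·Hᵀ·S⁻¹ = [-7209800/108970949 -496778019/2724273725; -8109416/108970949 77811336/544854745; -30163506/108970949 -49625184/544854745]
step 1: x' = x̄ + K·y = [-70973684/2724273725, 120321551/544854745, 121625696/544854745]
step 1: P' = (I − K·H)·P̄ = [4391103352/2724273725 745746532/544854745 -473131688/544854745; 745746532/544854745 169898996/108970949 -107859720/108970949; -473131688/544854745 -107859720/108970949 92015484/108970949]

step 0: x' = [-51271/137557, 11382/19651, 40896/137557], P' = [222968/137557 26892/19651 -118760/137557; 26892/19651 30636/19651 -19448/19651; -118760/137557 -19448/19651 116460/137557]
step 1: x' = [-70973684/2724273725, 120321551/544854745, 121625696/544854745], P' = [4391103352/2724273725 745746532/544854745 -473131688/544854745; 745746532/544854745 169898996/108970949 -107859720/108970949; -473131688/544854745 -107859720/108970949 92015484/108970949]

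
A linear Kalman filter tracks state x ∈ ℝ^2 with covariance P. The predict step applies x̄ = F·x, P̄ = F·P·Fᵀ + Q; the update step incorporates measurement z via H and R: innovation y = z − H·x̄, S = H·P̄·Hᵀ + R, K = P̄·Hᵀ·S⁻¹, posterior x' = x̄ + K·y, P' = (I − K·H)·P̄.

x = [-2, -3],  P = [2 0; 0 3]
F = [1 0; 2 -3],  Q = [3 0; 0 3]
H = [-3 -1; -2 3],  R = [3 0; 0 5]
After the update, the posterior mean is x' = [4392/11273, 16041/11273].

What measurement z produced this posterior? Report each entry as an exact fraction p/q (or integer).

x̄ = F·x = [-2, 5]
P̄ = F·P·Fᵀ + Q = [5 4; 4 38]
S = H·P̄·Hᵀ + R = [110 -112; -112 319]
K = P̄·Hᵀ·S⁻¹ = [-5837/22546 -954/11273; -2039/11273 3030/11273]
x' − x̄ = [26938/11273, -40324/11273] = K·y
y = (KᵀK)⁻¹·Kᵀ·(x' − x̄) = [-4, -16]
z = y + H·x̄ = [-4, -16] + [1, 19] = [-3, 3]

z = [-3, 3]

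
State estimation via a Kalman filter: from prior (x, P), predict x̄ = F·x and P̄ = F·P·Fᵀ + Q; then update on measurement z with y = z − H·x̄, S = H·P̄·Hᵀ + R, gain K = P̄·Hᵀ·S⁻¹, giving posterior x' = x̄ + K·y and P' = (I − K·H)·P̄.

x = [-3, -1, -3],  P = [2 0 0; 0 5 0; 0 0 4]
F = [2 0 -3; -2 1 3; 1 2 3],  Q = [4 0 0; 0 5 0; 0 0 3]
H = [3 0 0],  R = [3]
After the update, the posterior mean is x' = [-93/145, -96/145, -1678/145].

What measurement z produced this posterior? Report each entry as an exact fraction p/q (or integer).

z = [-2]

x̄ = F·x = [3, -4, -14]
P̄ = F·P·Fᵀ + Q = [48 -44 -32; -44 54 42; -32 42 61]
S = H·P̄·Hᵀ + R = [435]
K = P̄·Hᵀ·S⁻¹ = [48/145; -44/145; -32/145]
x' − x̄ = [-528/145, 484/145, 352/145] = K·y
y = (KᵀK)⁻¹·Kᵀ·(x' − x̄) = [-11]
z = y + H·x̄ = [-11] + [9] = [-2]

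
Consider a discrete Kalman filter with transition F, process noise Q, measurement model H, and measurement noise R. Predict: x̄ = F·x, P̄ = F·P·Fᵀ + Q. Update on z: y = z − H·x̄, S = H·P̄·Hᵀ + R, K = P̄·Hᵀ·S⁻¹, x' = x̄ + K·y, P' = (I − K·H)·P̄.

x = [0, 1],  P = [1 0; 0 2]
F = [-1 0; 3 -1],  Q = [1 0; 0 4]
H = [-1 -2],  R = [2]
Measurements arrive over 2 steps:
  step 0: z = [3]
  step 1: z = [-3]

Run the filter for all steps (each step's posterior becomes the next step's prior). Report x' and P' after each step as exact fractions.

step 0: x̄ = F·x = [0, -1]
step 0: P̄ = F·P·Fᵀ + Q = [2 -3; -3 15]
step 0: y = z − H·x̄ = [1]
step 0: S = H·P̄·Hᵀ + R = [52]
step 0: K = P̄·Hᵀ·S⁻¹ = [1/13; -27/52]
step 0: x' = x̄ + K·y = [1/13, -79/52]
step 0: P' = (I − K·H)·P̄ = [22/13 -12/13; -12/13 51/52]
step 1: x̄ = F·x = [-1/13, 7/4]
step 1: P̄ = F·P·Fᵀ + Q = [35/13 -6; -6 103/4]
step 1: y = z − H·x̄ = [11/26]
step 1: S = H·P̄·Hᵀ + R = [1088/13]
step 1: K = P̄·Hᵀ·S⁻¹ = [121/1088; -1183/2176]
step 1: x' = x̄ + K·y = [-65/2176, 6615/4352]
step 1: P' = (I − K·H)·P̄ = [1803/1088 -2045/2176; -2045/2176 4411/4352]

step 0: x' = [1/13, -79/52], P' = [22/13 -12/13; -12/13 51/52]
step 1: x' = [-65/2176, 6615/4352], P' = [1803/1088 -2045/2176; -2045/2176 4411/4352]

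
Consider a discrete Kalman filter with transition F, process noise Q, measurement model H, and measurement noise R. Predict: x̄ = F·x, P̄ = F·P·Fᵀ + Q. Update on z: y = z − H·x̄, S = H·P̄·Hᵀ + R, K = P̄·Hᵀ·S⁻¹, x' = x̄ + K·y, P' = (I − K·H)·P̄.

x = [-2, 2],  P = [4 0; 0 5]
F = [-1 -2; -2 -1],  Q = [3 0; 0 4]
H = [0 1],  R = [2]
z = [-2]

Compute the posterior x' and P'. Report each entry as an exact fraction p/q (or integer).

x̄ = F·x = [-2, 2]
P̄ = F·P·Fᵀ + Q = [27 18; 18 25]
y = z − H·x̄ = [-4]
S = H·P̄·Hᵀ + R = [27]
K = P̄·Hᵀ·S⁻¹ = [2/3; 25/27]
x' = x̄ + K·y = [-14/3, -46/27]
P' = (I − K·H)·P̄ = [15 4/3; 4/3 50/27]

x' = [-14/3, -46/27]
P' = [15 4/3; 4/3 50/27]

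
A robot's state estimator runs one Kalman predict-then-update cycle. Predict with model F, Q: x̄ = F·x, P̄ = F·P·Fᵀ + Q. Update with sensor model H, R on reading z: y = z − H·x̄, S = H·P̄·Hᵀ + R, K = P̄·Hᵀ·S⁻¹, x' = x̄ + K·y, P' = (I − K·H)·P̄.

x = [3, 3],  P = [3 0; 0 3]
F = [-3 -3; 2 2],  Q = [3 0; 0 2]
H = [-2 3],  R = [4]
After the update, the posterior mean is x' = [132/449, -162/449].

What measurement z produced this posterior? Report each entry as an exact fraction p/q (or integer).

x̄ = F·x = [-18, 12]
P̄ = F·P·Fᵀ + Q = [57 -36; -36 26]
S = H·P̄·Hᵀ + R = [898]
K = P̄·Hᵀ·S⁻¹ = [-111/449; 75/449]
x' − x̄ = [8214/449, -5550/449] = K·y
y = (KᵀK)⁻¹·Kᵀ·(x' − x̄) = [-74]
z = y + H·x̄ = [-74] + [72] = [-2]

z = [-2]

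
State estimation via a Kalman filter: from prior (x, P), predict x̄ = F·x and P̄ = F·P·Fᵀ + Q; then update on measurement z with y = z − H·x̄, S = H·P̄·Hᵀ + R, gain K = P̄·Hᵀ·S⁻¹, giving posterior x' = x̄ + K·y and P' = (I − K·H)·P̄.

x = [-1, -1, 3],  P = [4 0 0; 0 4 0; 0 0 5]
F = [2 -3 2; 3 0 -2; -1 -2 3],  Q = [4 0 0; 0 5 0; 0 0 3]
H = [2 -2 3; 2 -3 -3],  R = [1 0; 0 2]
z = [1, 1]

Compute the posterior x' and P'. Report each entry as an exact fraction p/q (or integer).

x' = [-380393/221799, -23179/13047, 67120/221799]
P' = [8183252/221799 385582/13047 -1075234/221799; 385582/13047 310402/13047 -50504/13047; -1075234/221799 -50504/13047 157832/221799]

x̄ = F·x = [7, -9, 12]
P̄ = F·P·Fᵀ + Q = [76 4 46; 4 61 -42; 46 -42 68]
y = z − H·x̄ = [-67, -4]
S = H·P̄·Hᵀ + R = [2185 144; 144 111]
K = P̄·Hᵀ·S⁻¹ = [10338/73933 -36238/221799; -384/4349 -4265/13047; 13388/73933 -24130/221799]
x' = x̄ + K·y = [-380393/221799, -23179/13047, 67120/221799]
P' = (I − K·H)·P̄ = [8183252/221799 385582/13047 -1075234/221799; 385582/13047 310402/13047 -50504/13047; -1075234/221799 -50504/13047 157832/221799]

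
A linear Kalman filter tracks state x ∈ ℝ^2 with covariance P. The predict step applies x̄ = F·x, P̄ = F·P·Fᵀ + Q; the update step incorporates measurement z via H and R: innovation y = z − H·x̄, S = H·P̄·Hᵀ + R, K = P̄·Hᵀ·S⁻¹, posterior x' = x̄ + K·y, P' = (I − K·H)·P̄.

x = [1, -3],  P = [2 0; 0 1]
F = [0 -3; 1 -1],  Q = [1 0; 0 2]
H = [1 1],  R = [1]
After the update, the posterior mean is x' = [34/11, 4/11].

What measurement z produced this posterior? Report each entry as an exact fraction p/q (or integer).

z = [3]

x̄ = F·x = [9, 4]
P̄ = F·P·Fᵀ + Q = [10 3; 3 5]
S = H·P̄·Hᵀ + R = [22]
K = P̄·Hᵀ·S⁻¹ = [13/22; 4/11]
x' − x̄ = [-65/11, -40/11] = K·y
y = (KᵀK)⁻¹·Kᵀ·(x' − x̄) = [-10]
z = y + H·x̄ = [-10] + [13] = [3]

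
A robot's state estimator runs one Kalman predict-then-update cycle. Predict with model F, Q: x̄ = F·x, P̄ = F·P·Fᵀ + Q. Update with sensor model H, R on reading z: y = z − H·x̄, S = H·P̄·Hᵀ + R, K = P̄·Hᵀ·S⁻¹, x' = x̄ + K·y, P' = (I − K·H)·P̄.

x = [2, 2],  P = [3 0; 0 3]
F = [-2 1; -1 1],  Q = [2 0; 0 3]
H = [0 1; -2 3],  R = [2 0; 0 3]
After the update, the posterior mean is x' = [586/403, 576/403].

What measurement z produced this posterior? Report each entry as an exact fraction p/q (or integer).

z = [2, 1]

x̄ = F·x = [-2, 0]
P̄ = F·P·Fᵀ + Q = [17 9; 9 9]
S = H·P̄·Hᵀ + R = [11 9; 9 44]
K = P̄·Hᵀ·S⁻¹ = [459/403 -158/403; 315/403 18/403]
x' − x̄ = [1392/403, 576/403] = K·y
y = (KᵀK)⁻¹·Kᵀ·(x' − x̄) = [2, -3]
z = y + H·x̄ = [2, -3] + [0, 4] = [2, 1]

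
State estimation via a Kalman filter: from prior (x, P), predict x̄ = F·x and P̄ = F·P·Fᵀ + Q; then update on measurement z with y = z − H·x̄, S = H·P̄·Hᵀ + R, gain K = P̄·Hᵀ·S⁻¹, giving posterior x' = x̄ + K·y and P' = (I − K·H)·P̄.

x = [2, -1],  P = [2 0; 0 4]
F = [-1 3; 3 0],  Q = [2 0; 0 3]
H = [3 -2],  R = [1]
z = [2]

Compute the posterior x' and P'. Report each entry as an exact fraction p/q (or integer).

x̄ = F·x = [-5, 6]
P̄ = F·P·Fᵀ + Q = [40 -6; -6 21]
y = z − H·x̄ = [29]
S = H·P̄·Hᵀ + R = [517]
K = P̄·Hᵀ·S⁻¹ = [12/47; -60/517]
x' = x̄ + K·y = [113/47, 1362/517]
P' = (I − K·H)·P̄ = [296/47 438/47; 438/47 7257/517]

x' = [113/47, 1362/517]
P' = [296/47 438/47; 438/47 7257/517]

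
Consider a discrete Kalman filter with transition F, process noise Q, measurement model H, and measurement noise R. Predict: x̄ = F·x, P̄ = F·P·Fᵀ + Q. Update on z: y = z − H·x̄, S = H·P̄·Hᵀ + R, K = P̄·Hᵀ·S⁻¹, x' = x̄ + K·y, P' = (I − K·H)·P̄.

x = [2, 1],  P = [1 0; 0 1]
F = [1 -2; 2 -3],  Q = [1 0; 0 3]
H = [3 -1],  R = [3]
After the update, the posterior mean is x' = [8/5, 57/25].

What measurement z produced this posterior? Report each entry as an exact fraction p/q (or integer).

z = [3]

x̄ = F·x = [0, 1]
P̄ = F·P·Fᵀ + Q = [6 8; 8 16]
S = H·P̄·Hᵀ + R = [25]
K = P̄·Hᵀ·S⁻¹ = [2/5; 8/25]
x' − x̄ = [8/5, 32/25] = K·y
y = (KᵀK)⁻¹·Kᵀ·(x' − x̄) = [4]
z = y + H·x̄ = [4] + [-1] = [3]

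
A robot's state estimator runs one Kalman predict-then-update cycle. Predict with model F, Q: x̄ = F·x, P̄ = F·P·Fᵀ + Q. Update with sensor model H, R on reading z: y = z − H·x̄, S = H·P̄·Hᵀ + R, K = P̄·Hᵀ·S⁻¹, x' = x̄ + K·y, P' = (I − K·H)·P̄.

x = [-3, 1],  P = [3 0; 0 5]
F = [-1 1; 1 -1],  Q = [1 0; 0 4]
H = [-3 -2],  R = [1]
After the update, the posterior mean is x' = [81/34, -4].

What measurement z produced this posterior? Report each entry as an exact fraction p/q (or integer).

z = [1]

x̄ = F·x = [4, -4]
P̄ = F·P·Fᵀ + Q = [9 -8; -8 12]
S = H·P̄·Hᵀ + R = [34]
K = P̄·Hᵀ·S⁻¹ = [-11/34; 0]
x' − x̄ = [-55/34, 0] = K·y
y = (KᵀK)⁻¹·Kᵀ·(x' − x̄) = [5]
z = y + H·x̄ = [5] + [-4] = [1]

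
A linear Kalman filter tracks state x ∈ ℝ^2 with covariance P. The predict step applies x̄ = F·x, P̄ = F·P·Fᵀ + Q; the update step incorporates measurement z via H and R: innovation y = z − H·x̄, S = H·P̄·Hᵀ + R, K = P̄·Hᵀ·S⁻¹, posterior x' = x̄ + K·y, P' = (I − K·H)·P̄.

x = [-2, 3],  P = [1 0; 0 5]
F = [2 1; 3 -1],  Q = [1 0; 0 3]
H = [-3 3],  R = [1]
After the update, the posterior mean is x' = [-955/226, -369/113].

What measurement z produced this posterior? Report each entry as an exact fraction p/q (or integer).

z = [3]

x̄ = F·x = [-1, -9]
P̄ = F·P·Fᵀ + Q = [10 1; 1 17]
S = H·P̄·Hᵀ + R = [226]
K = P̄·Hᵀ·S⁻¹ = [-27/226; 24/113]
x' − x̄ = [-729/226, 648/113] = K·y
y = (KᵀK)⁻¹·Kᵀ·(x' − x̄) = [27]
z = y + H·x̄ = [27] + [-24] = [3]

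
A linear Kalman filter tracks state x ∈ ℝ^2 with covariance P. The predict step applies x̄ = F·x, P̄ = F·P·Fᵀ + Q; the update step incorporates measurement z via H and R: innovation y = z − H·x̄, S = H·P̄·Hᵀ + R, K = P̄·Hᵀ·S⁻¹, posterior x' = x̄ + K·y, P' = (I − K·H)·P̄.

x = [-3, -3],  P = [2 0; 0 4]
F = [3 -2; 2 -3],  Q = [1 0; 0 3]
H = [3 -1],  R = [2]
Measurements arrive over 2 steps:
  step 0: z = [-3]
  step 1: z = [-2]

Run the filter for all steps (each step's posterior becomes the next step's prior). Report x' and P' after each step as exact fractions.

step 0: x̄ = F·x = [-3, 3]
step 0: P̄ = F·P·Fᵀ + Q = [35 36; 36 47]
step 0: y = z − H·x̄ = [9]
step 0: S = H·P̄·Hᵀ + R = [148]
step 0: K = P̄·Hᵀ·S⁻¹ = [69/148; 61/148]
step 0: x' = x̄ + K·y = [177/148, 993/148]
step 0: P' = (I − K·H)·P̄ = [419/148 1119/148; 1119/148 3235/148]
step 1: x̄ = F·x = [-1455/148, -2625/148]
step 1: P̄ = F·P·Fᵀ + Q = [3431/148 7377/148; 7377/148 17807/148]
step 1: y = z − H·x̄ = [361/37]
step 1: S = H·P̄·Hᵀ + R = [1180/37]
step 1: K = P̄·Hᵀ·S⁻¹ = [729/1180; 1081/1180]
step 1: x' = x̄ + K·y = [-1122/295, -5191/590]
step 1: P' = (I − K·H)·P̄ = [3248/295 18759/590; 18759/590 27598/295]

step 0: x' = [177/148, 993/148], P' = [419/148 1119/148; 1119/148 3235/148]
step 1: x' = [-1122/295, -5191/590], P' = [3248/295 18759/590; 18759/590 27598/295]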